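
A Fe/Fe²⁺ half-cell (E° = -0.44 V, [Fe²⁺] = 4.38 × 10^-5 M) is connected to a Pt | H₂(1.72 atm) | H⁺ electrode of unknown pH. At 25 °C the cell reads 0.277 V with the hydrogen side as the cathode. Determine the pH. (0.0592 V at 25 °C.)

E°_cell = 0.44 V and n = 2.
log Q = n(E° − E)/0.0592 = 2×(0.44 − 0.277)/0.0592 = 5.507.
With Q = [Fe²⁺]·P(H₂) / [H⁺]^2, solving for [H⁺] gives log[H⁺] = -4.815, so pH = 4.81.

pH = 4.81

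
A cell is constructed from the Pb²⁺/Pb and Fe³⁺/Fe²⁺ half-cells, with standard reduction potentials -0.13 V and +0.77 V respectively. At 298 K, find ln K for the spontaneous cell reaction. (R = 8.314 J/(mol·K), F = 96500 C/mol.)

E°_cell = +0.77 − (-0.13) = 0.90 V, with n = 2 electrons transferred.
At equilibrium E = 0, so the Nernst equation gives ln K = nFE°/RT = (2)(96500)(0.90)/((8.314)(298)) = 70.11.

ln K = 70.1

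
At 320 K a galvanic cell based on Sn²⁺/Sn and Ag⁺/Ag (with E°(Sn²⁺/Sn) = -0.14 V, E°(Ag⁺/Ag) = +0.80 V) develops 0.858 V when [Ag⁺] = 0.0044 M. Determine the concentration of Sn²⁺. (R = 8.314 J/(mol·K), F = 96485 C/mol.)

From the Nernst equation, ln Q = nF(E° − E)/RT = 2×96485×(0.94 − 0.858)/(8.314×320) = 5.948, so Q = 383.
With Q = [Sn²⁺]/[Ag⁺]^2 and the known concentrations, [Sn²⁺] in the numerator gives [Sn²⁺] = 0.0074 M.

0.0074 M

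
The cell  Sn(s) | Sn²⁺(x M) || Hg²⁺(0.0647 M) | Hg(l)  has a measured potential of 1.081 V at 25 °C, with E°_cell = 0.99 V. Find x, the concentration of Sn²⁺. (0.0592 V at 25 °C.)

5.5 × 10^-5 M

From the Nernst equation, log Q = n(E° − E)/0.0592 = 2(0.99 − 1.081)/0.0592 = -3.074, so Q = 8.43 × 10^-4.
With Q = [Sn²⁺]/[Hg²⁺] and the known concentrations, [Sn²⁺] in the numerator gives [Sn²⁺] = 5.5 × 10^-5 M.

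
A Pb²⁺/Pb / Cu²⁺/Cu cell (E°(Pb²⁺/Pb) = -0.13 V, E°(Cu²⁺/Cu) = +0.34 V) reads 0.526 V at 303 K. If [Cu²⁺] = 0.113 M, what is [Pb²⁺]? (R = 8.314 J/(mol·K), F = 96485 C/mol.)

From the Nernst equation, ln Q = nF(E° − E)/RT = 2×96485×(0.47 − 0.526)/(8.314×303) = -4.290, so Q = 0.0137.
With Q = [Pb²⁺]/[Cu²⁺] and the known concentrations, [Pb²⁺] in the numerator gives [Pb²⁺] = 0.0015 M.

0.0015 M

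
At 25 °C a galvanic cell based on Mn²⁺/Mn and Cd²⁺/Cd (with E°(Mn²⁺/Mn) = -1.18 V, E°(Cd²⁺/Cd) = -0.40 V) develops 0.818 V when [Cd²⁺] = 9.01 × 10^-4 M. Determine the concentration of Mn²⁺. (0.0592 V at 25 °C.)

From the Nernst equation, log Q = n(E° − E)/0.0592 = 2(0.78 − 0.818)/0.0592 = -1.284, so Q = 0.0520.
With Q = [Mn²⁺]/[Cd²⁺] and the known concentrations, [Mn²⁺] in the numerator gives [Mn²⁺] = 4.7 × 10^-5 M.

4.7 × 10^-5 M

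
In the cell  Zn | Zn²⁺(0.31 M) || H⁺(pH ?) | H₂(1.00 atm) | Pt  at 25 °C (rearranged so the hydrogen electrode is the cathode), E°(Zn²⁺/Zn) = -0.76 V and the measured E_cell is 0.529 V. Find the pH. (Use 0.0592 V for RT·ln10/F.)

E°_cell = 0.76 V and n = 2.
log Q = n(E° − E)/0.0592 = 2×(0.76 − 0.529)/0.0592 = 7.804.
With Q = [Zn²⁺]·P(H₂) / [H⁺]^2, solving for [H⁺] gives log[H⁺] = -4.156, so pH = 4.16.

pH = 4.16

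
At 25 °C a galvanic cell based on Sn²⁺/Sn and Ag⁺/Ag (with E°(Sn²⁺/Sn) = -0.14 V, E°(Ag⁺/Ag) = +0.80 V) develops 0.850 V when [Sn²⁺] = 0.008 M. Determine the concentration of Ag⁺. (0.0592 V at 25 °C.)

0.0027 M

From the Nernst equation, log Q = n(E° − E)/0.0592 = 2(0.94 − 0.850)/0.0592 = 3.041, so Q = 1100.
With Q = [Sn²⁺]/[Ag⁺]^2 and the known concentrations, [Ag⁺]^2 in the denominator gives [Ag⁺] = 0.0027 M.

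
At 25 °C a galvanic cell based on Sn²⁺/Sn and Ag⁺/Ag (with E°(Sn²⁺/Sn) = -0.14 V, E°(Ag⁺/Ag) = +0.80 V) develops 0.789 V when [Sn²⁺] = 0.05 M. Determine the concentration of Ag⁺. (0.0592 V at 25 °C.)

From the Nernst equation, log Q = n(E° − E)/0.0592 = 2(0.94 − 0.789)/0.0592 = 5.101, so Q = 1.26 × 10^5.
With Q = [Sn²⁺]/[Ag⁺]^2 and the known concentrations, [Ag⁺]^2 in the denominator gives [Ag⁺] = 6.3 × 10^-4 M.

6.3 × 10^-4 M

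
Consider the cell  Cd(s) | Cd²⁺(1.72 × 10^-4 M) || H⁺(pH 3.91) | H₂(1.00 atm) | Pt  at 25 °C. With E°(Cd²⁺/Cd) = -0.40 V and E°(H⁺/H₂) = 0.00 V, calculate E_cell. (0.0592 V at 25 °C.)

The hydrogen couple is the cathode, so E°_cell = 0.40 V; n = 2.
[H⁺] = 10^(−3.91) = 1.2 × 10^-4 M, and Q = [Cd²⁺]·P(H₂) / [H⁺]^2 = 1.14 × 10^4.
E = E° − (0.0592/2) log Q = 0.40 − (0.0592/2)(4.056) = 0.280 V.

0.28 V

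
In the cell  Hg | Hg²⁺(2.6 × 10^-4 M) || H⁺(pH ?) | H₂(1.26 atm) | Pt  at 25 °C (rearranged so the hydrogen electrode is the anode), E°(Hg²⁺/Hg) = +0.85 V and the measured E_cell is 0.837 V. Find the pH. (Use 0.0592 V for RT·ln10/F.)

pH = 1.52

E°_cell = 0.85 V and n = 2.
log Q = n(E° − E)/0.0592 = 2×(0.85 − 0.837)/0.0592 = 0.439.
With Q = [H⁺]^2 / ([Hg²⁺]·P(H₂)), solving for [H⁺] gives log[H⁺] = -1.523, so pH = 1.52.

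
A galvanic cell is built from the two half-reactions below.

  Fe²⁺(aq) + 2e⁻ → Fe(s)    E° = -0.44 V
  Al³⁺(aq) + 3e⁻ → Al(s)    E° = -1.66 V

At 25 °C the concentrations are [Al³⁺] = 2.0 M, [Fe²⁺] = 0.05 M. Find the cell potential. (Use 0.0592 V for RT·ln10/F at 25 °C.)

1.18 V

The Fe²⁺/Fe couple has the higher reduction potential and acts as the cathode, so E°_cell = -0.44 − (-1.66) = 1.22 V.
Balancing electrons gives n = 6; the reaction quotient is Q = [Al³⁺]^2/[Fe²⁺]^3 = 3.2 × 10^4.
At 25 °C, E = E° − (0.0592/n) log Q = 1.22 − (0.0592/6)(4.505) = 1.220 − 0.044 = 1.176 V.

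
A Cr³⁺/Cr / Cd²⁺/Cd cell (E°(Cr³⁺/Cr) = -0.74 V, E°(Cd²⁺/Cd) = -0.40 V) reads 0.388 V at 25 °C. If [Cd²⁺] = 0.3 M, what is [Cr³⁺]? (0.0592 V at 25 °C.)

From the Nernst equation, log Q = n(E° − E)/0.0592 = 6(0.34 − 0.388)/0.0592 = -4.865, so Q = 1.37 × 10^-5.
With Q = [Cr³⁺]^2/[Cd²⁺]^3 and the known concentrations, [Cr³⁺]^2 in the numerator gives [Cr³⁺] = 6.1 × 10^-4 M.

6.1 × 10^-4 M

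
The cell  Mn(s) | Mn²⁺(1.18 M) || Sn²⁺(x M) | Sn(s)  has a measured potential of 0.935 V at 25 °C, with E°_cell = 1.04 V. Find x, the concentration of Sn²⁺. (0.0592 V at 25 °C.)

From the Nernst equation, log Q = n(E° − E)/0.0592 = 2(1.04 − 0.935)/0.0592 = 3.547, so Q = 3530.
With Q = [Mn²⁺]/[Sn²⁺] and the known concentrations, [Sn²⁺] in the denominator gives [Sn²⁺] = 3.3 × 10^-4 M.

3.3 × 10^-4 M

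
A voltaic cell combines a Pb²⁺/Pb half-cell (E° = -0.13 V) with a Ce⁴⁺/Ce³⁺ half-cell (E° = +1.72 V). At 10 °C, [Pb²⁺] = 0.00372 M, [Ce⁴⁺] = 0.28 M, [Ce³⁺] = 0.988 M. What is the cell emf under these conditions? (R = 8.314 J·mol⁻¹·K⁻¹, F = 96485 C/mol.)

1.89 V

The Ce⁴⁺/Ce³⁺ couple has the higher reduction potential and acts as the cathode, so E°_cell = +1.72 − (-0.13) = 1.85 V.
Balancing electrons gives n = 2; the reaction quotient is Q = [Pb²⁺]·[Ce³⁺]^2/[Ce⁴⁺]^2 = 0.0463.
E = E° − (RT/nF) ln Q = 1.85 − (8.314×283)/(2×96485) × (-3.072) = 1.850 + 0.037 = 1.887 V.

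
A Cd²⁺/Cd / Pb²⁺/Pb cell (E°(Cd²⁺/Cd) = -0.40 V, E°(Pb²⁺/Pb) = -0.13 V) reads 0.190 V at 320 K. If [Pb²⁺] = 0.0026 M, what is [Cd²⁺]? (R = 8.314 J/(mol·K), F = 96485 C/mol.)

0.86 M

From the Nernst equation, ln Q = nF(E° − E)/RT = 2×96485×(0.27 − 0.190)/(8.314×320) = 5.803, so Q = 331.
With Q = [Cd²⁺]/[Pb²⁺] and the known concentrations, [Cd²⁺] in the numerator gives [Cd²⁺] = 0.86 M.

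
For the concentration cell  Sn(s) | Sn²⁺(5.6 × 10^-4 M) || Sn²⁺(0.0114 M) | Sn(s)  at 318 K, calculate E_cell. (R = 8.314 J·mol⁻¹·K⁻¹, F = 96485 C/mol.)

0.041 V

Both half-cells are Sn²⁺/Sn, so E°_cell = 0. The concentrated side is the cathode; the cell reaction moves Sn²⁺ from high to low concentration with n = 2.
Q = [Sn²⁺]_dilute/[Sn²⁺]_conc = 5.6 × 10^-4/0.0114 = 0.0491.
E = 0 − (RT/nF) ln Q = −((8.314×318)/(2×96485))(-3.013) = 0.0413 V.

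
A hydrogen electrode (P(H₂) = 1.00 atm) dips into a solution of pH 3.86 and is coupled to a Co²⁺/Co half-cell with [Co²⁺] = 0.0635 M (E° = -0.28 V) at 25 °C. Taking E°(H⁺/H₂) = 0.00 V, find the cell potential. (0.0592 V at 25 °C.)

The hydrogen couple is the cathode, so E°_cell = 0.28 V; n = 2.
[H⁺] = 10^(−3.86) = 1.4 × 10^-4 M, and Q = [Co²⁺]·P(H₂) / [H⁺]^2 = 3.33 × 10^6.
E = E° − (0.0592/2) log Q = 0.28 − (0.0592/2)(6.523) = 0.087 V.

0.087 V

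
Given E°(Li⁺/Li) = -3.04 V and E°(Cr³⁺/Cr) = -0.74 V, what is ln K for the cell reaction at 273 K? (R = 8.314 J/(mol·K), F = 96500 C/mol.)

E°_cell = -0.74 − (-3.04) = 2.30 V, with n = 3 electrons transferred.
At equilibrium E = 0, so the Nernst equation gives ln K = nFE°/RT = (3)(96500)(2.30)/((8.314)(273)) = 293.36.

ln K = 293.4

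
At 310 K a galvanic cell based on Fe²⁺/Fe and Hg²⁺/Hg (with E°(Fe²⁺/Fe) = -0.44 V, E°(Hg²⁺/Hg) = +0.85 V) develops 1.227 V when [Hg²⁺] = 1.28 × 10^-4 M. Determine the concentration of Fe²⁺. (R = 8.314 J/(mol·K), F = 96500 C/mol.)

From the Nernst equation, ln Q = nF(E° − E)/RT = 2×96500×(1.29 − 1.227)/(8.314×310) = 4.718, so Q = 112.
With Q = [Fe²⁺]/[Hg²⁺] and the known concentrations, [Fe²⁺] in the numerator gives [Fe²⁺] = 0.014 M.

0.014 M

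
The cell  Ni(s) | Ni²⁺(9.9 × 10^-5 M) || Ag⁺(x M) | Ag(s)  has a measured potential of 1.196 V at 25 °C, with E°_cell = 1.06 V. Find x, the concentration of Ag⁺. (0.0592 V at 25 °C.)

2.0 M

From the Nernst equation, log Q = n(E° − E)/0.0592 = 2(1.06 − 1.196)/0.0592 = -4.595, so Q = 2.54 × 10^-5.
With Q = [Ni²⁺]/[Ag⁺]^2 and the known concentrations, [Ag⁺]^2 in the denominator gives [Ag⁺] = 2.0 M.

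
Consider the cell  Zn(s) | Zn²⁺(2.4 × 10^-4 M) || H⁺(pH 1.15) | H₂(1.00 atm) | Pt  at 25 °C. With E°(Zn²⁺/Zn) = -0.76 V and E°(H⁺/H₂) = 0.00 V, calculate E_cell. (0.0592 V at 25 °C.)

The hydrogen couple is the cathode, so E°_cell = 0.76 V; n = 2.
[H⁺] = 10^(−1.15) = 0.071 M, and Q = [Zn²⁺]·P(H₂) / [H⁺]^2 = 0.0479.
E = E° − (0.0592/2) log Q = 0.76 − (0.0592/2)(-1.320) = 0.799 V.

0.80 V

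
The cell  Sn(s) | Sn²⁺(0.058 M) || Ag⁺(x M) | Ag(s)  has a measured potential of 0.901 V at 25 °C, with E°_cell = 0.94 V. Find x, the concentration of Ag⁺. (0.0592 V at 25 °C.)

From the Nernst equation, log Q = n(E° − E)/0.0592 = 2(0.94 − 0.901)/0.0592 = 1.318, so Q = 20.8.
With Q = [Sn²⁺]/[Ag⁺]^2 and the known concentrations, [Ag⁺]^2 in the denominator gives [Ag⁺] = 0.053 M.

0.053 M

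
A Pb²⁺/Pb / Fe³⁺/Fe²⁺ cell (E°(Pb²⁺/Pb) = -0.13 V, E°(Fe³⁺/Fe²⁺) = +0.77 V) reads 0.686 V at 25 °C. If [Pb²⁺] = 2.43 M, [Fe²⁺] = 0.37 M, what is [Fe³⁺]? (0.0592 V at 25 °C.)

From the Nernst equation, log Q = n(E° − E)/0.0592 = 2(0.90 − 0.686)/0.0592 = 7.230, so Q = 1.7 × 10^7.
With Q = [Pb²⁺]·[Fe²⁺]^2/[Fe³⁺]^2 and the known concentrations, [Fe³⁺]^2 in the denominator gives [Fe³⁺] = 1.4 × 10^-4 M.

1.4 × 10^-4 M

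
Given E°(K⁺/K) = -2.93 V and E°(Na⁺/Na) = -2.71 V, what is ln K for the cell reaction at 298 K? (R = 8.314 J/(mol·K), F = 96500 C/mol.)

E°_cell = -2.71 − (-2.93) = 0.22 V, with n = 1 electron transferred.
At equilibrium E = 0, so the Nernst equation gives ln K = nFE°/RT = (1)(96500)(0.22)/((8.314)(298)) = 8.57.

ln K = 8.6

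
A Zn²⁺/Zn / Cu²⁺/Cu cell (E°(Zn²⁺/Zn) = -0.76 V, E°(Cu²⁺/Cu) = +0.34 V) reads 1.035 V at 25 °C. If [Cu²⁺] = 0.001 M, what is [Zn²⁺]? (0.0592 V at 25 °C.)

From the Nernst equation, log Q = n(E° − E)/0.0592 = 2(1.10 − 1.035)/0.0592 = 2.196, so Q = 157.
With Q = [Zn²⁺]/[Cu²⁺] and the known concentrations, [Zn²⁺] in the numerator gives [Zn²⁺] = 0.16 M.

0.16 M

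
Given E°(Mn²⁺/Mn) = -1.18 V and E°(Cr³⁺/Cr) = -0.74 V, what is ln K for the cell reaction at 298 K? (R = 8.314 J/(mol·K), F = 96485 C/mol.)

E°_cell = -0.74 − (-1.18) = 0.44 V, with n = 6 electrons transferred.
At equilibrium E = 0, so the Nernst equation gives ln K = nFE°/RT = (6)(96485)(0.44)/((8.314)(298)) = 102.81.

ln K = 102.8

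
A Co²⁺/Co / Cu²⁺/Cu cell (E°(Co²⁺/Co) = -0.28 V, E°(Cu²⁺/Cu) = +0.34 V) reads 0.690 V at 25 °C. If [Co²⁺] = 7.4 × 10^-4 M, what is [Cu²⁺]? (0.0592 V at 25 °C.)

0.17 M

From the Nernst equation, log Q = n(E° − E)/0.0592 = 2(0.62 − 0.690)/0.0592 = -2.365, so Q = 0.00432.
With Q = [Co²⁺]/[Cu²⁺] and the known concentrations, [Cu²⁺] in the denominator gives [Cu²⁺] = 0.17 M.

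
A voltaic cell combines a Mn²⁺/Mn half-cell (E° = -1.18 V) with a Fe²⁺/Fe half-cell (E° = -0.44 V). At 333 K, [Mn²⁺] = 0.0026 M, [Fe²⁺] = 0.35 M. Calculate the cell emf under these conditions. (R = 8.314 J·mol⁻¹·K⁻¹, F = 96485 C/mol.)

0.810 V

The Fe²⁺/Fe couple has the higher reduction potential and acts as the cathode, so E°_cell = -0.44 − (-1.18) = 0.74 V.
Balancing electrons gives n = 2; the reaction quotient is Q = [Mn²⁺]/[Fe²⁺] = 0.00743.
E = E° − (RT/nF) ln Q = 0.74 − (8.314×333)/(2×96485) × (-4.902) = 0.740 + 0.070 = 0.810 V.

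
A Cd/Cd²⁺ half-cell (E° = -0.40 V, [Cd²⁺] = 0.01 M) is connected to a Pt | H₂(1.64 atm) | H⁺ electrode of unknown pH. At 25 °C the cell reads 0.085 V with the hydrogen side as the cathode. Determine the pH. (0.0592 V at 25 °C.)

pH = 6.21

E°_cell = 0.40 V and n = 2.
log Q = n(E° − E)/0.0592 = 2×(0.40 − 0.085)/0.0592 = 10.642.
With Q = [Cd²⁺]·P(H₂) / [H⁺]^2, solving for [H⁺] gives log[H⁺] = -6.214, so pH = 6.21.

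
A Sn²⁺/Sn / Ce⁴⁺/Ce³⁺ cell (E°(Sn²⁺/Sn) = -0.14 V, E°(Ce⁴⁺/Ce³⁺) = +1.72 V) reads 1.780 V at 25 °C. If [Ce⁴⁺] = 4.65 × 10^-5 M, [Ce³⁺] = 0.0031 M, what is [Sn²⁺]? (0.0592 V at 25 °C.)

0.11 M

From the Nernst equation, log Q = n(E° − E)/0.0592 = 2(1.86 − 1.780)/0.0592 = 2.703, so Q = 504.
With Q = [Sn²⁺]·[Ce³⁺]^2/[Ce⁴⁺]^2 and the known concentrations, [Sn²⁺] in the numerator gives [Sn²⁺] = 0.11 M.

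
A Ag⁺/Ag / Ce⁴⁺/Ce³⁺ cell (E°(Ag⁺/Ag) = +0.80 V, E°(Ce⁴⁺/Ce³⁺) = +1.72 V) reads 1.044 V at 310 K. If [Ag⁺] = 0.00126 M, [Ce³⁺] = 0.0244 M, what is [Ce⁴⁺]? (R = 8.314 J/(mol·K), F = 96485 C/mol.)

From the Nernst equation, ln Q = nF(E° − E)/RT = 1×96485×(0.92 − 1.044)/(8.314×310) = -4.642, so Q = 0.00964.
With Q = [Ag⁺]·[Ce³⁺]/[Ce⁴⁺] and the known concentrations, [Ce⁴⁺] in the denominator gives [Ce⁴⁺] = 0.0032 M.

0.0032 M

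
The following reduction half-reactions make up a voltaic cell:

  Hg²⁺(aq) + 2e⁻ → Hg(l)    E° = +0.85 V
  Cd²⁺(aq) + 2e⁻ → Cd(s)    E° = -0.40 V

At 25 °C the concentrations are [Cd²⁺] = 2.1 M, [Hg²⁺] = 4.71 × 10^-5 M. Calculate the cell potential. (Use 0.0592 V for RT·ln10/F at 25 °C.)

1.11 V

The Hg²⁺/Hg couple has the higher reduction potential and acts as the cathode, so E°_cell = +0.85 − (-0.40) = 1.25 V.
Balancing electrons gives n = 2; the reaction quotient is Q = [Cd²⁺]/[Hg²⁺] = 4.46 × 10^4.
At 25 °C, E = E° − (0.0592/n) log Q = 1.25 − (0.0592/2)(4.649) = 1.250 − 0.138 = 1.112 V.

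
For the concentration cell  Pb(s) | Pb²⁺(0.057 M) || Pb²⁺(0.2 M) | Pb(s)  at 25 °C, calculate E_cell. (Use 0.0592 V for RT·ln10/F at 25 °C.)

Both half-cells are Pb²⁺/Pb, so E°_cell = 0. The concentrated side is the cathode; the cell reaction moves Pb²⁺ from high to low concentration with n = 2.
Q = [Pb²⁺]_dilute/[Pb²⁺]_conc = 0.057/0.2 = 0.285.
E = 0 − (0.0592/2) log Q = −(0.0592/2)(-0.545) = 0.0161 V.

0.016 V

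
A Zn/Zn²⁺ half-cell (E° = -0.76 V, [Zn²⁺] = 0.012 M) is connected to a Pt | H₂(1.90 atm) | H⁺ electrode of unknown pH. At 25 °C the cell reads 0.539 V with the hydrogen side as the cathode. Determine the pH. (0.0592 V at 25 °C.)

E°_cell = 0.76 V and n = 2.
log Q = n(E° − E)/0.0592 = 2×(0.76 − 0.539)/0.0592 = 7.466.
With Q = [Zn²⁺]·P(H₂) / [H⁺]^2, solving for [H⁺] gives log[H⁺] = -4.554, so pH = 4.55.

pH = 4.55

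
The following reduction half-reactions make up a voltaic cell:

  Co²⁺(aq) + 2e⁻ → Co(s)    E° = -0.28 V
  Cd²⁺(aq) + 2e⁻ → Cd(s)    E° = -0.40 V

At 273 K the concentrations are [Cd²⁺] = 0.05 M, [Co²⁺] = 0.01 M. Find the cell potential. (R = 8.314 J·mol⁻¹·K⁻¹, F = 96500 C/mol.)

0.101 V

The Co²⁺/Co couple has the higher reduction potential and acts as the cathode, so E°_cell = -0.28 − (-0.40) = 0.12 V.
Balancing electrons gives n = 2; the reaction quotient is Q = [Cd²⁺]/[Co²⁺] = 5.00.
E = E° − (RT/nF) ln Q = 0.12 − (8.314×273)/(2×96500) × (1.609) = 0.120 − 0.019 = 0.101 V.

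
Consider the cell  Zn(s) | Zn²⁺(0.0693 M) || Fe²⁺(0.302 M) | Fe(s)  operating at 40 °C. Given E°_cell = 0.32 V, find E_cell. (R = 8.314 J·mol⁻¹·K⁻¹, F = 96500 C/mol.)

0.340 V

Balancing electrons gives n = 2; the reaction quotient is Q = [Zn²⁺]/[Fe²⁺] = 0.229.
E = E° − (RT/nF) ln Q = 0.32 − (8.314×313)/(2×96500) × (-1.472) = 0.320 + 0.020 = 0.340 V.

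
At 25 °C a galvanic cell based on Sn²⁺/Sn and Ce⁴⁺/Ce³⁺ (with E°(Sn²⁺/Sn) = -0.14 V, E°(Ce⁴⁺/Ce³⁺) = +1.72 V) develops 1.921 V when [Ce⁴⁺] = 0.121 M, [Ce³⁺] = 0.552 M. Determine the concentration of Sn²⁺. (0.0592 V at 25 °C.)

From the Nernst equation, log Q = n(E° − E)/0.0592 = 2(1.86 − 1.921)/0.0592 = -2.061, so Q = 0.00869.
With Q = [Sn²⁺]·[Ce³⁺]^2/[Ce⁴⁺]^2 and the known concentrations, [Sn²⁺] in the numerator gives [Sn²⁺] = 4.2 × 10^-4 M.

4.2 × 10^-4 M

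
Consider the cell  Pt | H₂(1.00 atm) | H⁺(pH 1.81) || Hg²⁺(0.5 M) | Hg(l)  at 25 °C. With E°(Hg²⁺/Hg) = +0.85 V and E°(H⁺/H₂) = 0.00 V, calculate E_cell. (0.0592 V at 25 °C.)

The Hg²⁺/Hg couple is the cathode, so E°_cell = 0.85 V; n = 2.
[H⁺] = 10^(−1.81) = 0.015 M, and Q = [H⁺]^2 / ([Hg²⁺]·P(H₂)) = 4.8 × 10^-4.
E = E° − (0.0592/2) log Q = 0.85 − (0.0592/2)(-3.319) = 0.948 V.

0.95 V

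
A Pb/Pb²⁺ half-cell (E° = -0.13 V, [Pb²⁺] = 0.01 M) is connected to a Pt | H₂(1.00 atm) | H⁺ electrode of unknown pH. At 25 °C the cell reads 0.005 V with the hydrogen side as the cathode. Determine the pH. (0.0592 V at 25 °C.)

E°_cell = 0.13 V and n = 2.
log Q = n(E° − E)/0.0592 = 2×(0.13 − 0.005)/0.0592 = 4.223.
With Q = [Pb²⁺]·P(H₂) / [H⁺]^2, solving for [H⁺] gives log[H⁺] = -3.111, so pH = 3.11.

pH = 3.11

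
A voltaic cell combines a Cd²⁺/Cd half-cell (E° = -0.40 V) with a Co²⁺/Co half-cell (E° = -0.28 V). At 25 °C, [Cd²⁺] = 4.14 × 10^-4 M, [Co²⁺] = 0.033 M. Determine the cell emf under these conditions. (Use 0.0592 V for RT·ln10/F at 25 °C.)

The Co²⁺/Co couple has the higher reduction potential and acts as the cathode, so E°_cell = -0.28 − (-0.40) = 0.12 V.
Balancing electrons gives n = 2; the reaction quotient is Q = [Cd²⁺]/[Co²⁺] = 0.0125.
At 25 °C, E = E° − (0.0592/n) log Q = 0.12 − (0.0592/2)(-1.902) = 0.120 + 0.056 = 0.176 V.

0.176 V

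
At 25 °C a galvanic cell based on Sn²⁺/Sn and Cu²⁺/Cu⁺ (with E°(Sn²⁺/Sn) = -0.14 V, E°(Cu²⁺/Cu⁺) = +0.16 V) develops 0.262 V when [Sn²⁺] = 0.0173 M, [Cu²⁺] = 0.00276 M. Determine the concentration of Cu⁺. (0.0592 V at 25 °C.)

From the Nernst equation, log Q = n(E° − E)/0.0592 = 2(0.30 − 0.262)/0.0592 = 1.284, so Q = 19.2.
With Q = [Sn²⁺]·[Cu⁺]^2/[Cu²⁺]^2 and the known concentrations, [Cu⁺]^2 in the numerator gives [Cu⁺] = 0.092 M.

0.092 M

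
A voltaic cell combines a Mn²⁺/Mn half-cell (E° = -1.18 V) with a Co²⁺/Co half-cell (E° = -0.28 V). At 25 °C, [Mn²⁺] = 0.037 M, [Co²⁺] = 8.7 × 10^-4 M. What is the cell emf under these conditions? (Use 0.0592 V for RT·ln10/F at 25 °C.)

The Co²⁺/Co couple has the higher reduction potential and acts as the cathode, so E°_cell = -0.28 − (-1.18) = 0.90 V.
Balancing electrons gives n = 2; the reaction quotient is Q = [Mn²⁺]/[Co²⁺] = 42.5.
At 25 °C, E = E° − (0.0592/n) log Q = 0.90 − (0.0592/2)(1.629) = 0.900 − 0.048 = 0.852 V.

0.852 V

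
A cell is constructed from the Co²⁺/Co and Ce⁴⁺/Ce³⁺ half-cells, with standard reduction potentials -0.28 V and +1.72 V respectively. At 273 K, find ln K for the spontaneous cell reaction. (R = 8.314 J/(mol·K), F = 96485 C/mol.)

E°_cell = +1.72 − (-0.28) = 2.00 V, with n = 2 electrons transferred.
At equilibrium E = 0, so the Nernst equation gives ln K = nFE°/RT = (2)(96485)(2.00)/((8.314)(273)) = 170.04.

ln K = 170.0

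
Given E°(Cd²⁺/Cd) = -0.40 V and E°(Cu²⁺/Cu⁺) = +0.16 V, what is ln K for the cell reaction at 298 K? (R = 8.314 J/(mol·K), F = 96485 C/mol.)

ln K = 43.6

E°_cell = +0.16 − (-0.40) = 0.56 V, with n = 2 electrons transferred.
At equilibrium E = 0, so the Nernst equation gives ln K = nFE°/RT = (2)(96485)(0.56)/((8.314)(298)) = 43.62.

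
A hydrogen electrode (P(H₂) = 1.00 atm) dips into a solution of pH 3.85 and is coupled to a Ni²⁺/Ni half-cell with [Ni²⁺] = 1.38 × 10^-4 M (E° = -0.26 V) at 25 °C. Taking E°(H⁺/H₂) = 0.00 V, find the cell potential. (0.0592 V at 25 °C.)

The hydrogen couple is the cathode, so E°_cell = 0.26 V; n = 2.
[H⁺] = 10^(−3.85) = 1.4 × 10^-4 M, and Q = [Ni²⁺]·P(H₂) / [H⁺]^2 = 6920.
E = E° − (0.0592/2) log Q = 0.26 − (0.0592/2)(3.840) = 0.146 V.

0.15 V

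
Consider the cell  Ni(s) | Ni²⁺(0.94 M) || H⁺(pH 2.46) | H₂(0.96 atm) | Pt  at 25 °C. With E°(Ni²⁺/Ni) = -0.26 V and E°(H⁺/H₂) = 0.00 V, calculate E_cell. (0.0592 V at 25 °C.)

The hydrogen couple is the cathode, so E°_cell = 0.26 V; n = 2.
[H⁺] = 10^(−2.46) = 0.0035 M, and Q = [Ni²⁺]·P(H₂) / [H⁺]^2 = 7.51 × 10^4.
E = E° − (0.0592/2) log Q = 0.26 − (0.0592/2)(4.875) = 0.116 V.

0.12 V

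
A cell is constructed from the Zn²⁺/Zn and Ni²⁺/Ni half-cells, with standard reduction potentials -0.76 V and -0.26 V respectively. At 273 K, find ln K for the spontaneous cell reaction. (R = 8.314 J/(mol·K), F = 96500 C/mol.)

ln K = 42.5

E°_cell = -0.26 − (-0.76) = 0.50 V, with n = 2 electrons transferred.
At equilibrium E = 0, so the Nernst equation gives ln K = nFE°/RT = (2)(96500)(0.50)/((8.314)(273)) = 42.52.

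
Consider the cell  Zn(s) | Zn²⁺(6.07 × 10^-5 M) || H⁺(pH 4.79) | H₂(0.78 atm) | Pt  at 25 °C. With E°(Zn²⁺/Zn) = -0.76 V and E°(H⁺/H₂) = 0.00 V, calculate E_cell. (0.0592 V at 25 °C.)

0.60 V

The hydrogen couple is the cathode, so E°_cell = 0.76 V; n = 2.
[H⁺] = 10^(−4.79) = 1.6 × 10^-5 M, and Q = [Zn²⁺]·P(H₂) / [H⁺]^2 = 1.8 × 10^5.
E = E° − (0.0592/2) log Q = 0.76 − (0.0592/2)(5.255) = 0.604 V.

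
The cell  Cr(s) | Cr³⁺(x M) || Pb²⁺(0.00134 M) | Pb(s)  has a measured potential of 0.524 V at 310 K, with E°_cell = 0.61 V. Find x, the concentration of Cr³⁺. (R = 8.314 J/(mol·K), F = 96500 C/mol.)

From the Nernst equation, ln Q = nF(E° − E)/RT = 6×96500×(0.61 − 0.524)/(8.314×310) = 19.320, so Q = 2.46 × 10^8.
With Q = [Cr³⁺]^2/[Pb²⁺]^3 and the known concentrations, [Cr³⁺]^2 in the numerator gives [Cr³⁺] = 0.77 M.

0.77 M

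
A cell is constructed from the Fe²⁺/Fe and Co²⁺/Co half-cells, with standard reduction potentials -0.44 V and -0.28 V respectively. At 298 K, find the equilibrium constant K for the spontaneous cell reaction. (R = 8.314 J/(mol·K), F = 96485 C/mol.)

E°_cell = -0.28 − (-0.44) = 0.16 V, with n = 2 electrons transferred.
At equilibrium E = 0, so the Nernst equation gives ln K = nFE°/RT = (2)(96485)(0.16)/((8.314)(298)) = 12.46.
K = e^12.46 = 2.6 × 10^5.

2.6 × 10^5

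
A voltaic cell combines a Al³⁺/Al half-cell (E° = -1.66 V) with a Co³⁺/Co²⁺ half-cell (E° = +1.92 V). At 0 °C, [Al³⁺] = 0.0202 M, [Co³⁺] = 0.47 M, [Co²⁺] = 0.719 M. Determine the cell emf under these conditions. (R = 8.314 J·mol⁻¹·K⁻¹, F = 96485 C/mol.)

The Co³⁺/Co²⁺ couple has the higher reduction potential and acts as the cathode, so E°_cell = +1.92 − (-1.66) = 3.58 V.
Balancing electrons gives n = 3; the reaction quotient is Q = [Al³⁺]·[Co²⁺]^3/[Co³⁺]^3 = 0.0723.
E = E° − (RT/nF) ln Q = 3.58 − (8.314×273)/(3×96485) × (-2.627) = 3.580 + 0.021 = 3.601 V.

3.60 V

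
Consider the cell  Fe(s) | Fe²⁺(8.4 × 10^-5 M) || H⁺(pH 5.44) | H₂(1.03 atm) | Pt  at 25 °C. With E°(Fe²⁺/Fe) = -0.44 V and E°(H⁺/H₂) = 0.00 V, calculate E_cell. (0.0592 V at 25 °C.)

0.24 V

The hydrogen couple is the cathode, so E°_cell = 0.44 V; n = 2.
[H⁺] = 10^(−5.44) = 3.6 × 10^-6 M, and Q = [Fe²⁺]·P(H₂) / [H⁺]^2 = 6.56 × 10^6.
E = E° − (0.0592/2) log Q = 0.44 − (0.0592/2)(6.817) = 0.238 V.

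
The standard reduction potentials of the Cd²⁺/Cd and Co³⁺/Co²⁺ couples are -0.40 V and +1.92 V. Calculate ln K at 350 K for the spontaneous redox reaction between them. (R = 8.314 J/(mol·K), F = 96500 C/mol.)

ln K = 153.9

E°_cell = +1.92 − (-0.40) = 2.32 V, with n = 2 electrons transferred.
At equilibrium E = 0, so the Nernst equation gives ln K = nFE°/RT = (2)(96500)(2.32)/((8.314)(350)) = 153.87.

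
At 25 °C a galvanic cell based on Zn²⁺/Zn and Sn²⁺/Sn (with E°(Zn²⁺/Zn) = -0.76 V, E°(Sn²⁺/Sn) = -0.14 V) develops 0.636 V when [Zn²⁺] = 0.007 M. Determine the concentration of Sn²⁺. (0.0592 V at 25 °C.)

From the Nernst equation, log Q = n(E° − E)/0.0592 = 2(0.62 − 0.636)/0.0592 = -0.541, so Q = 0.288.
With Q = [Zn²⁺]/[Sn²⁺] and the known concentrations, [Sn²⁺] in the denominator gives [Sn²⁺] = 0.024 M.

0.024 M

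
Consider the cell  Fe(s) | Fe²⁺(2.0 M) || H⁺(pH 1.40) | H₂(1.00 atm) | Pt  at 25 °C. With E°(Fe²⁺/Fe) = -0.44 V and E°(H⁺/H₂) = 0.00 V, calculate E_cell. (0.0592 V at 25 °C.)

The hydrogen couple is the cathode, so E°_cell = 0.44 V; n = 2.
[H⁺] = 10^(−1.40) = 0.040 M, and Q = [Fe²⁺]·P(H₂) / [H⁺]^2 = 1260.
E = E° − (0.0592/2) log Q = 0.44 − (0.0592/2)(3.101) = 0.348 V.

0.35 V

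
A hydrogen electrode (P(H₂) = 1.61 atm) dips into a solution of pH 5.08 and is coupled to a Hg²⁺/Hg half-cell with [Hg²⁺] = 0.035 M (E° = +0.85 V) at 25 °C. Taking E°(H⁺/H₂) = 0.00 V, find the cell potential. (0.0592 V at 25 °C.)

The Hg²⁺/Hg couple is the cathode, so E°_cell = 0.85 V; n = 2.
[H⁺] = 10^(−5.08) = 8.3 × 10^-6 M, and Q = [H⁺]^2 / ([Hg²⁺]·P(H₂)) = 1.23 × 10^-9.
E = E° − (0.0592/2) log Q = 0.85 − (0.0592/2)(-8.911) = 1.114 V.

1.11 V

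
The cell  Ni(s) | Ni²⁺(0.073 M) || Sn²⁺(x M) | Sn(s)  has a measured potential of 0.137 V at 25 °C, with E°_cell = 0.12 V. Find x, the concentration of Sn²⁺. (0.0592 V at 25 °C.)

From the Nernst equation, log Q = n(E° − E)/0.0592 = 2(0.12 − 0.137)/0.0592 = -0.574, so Q = 0.266.
With Q = [Ni²⁺]/[Sn²⁺] and the known concentrations, [Sn²⁺] in the denominator gives [Sn²⁺] = 0.27 M.

0.27 M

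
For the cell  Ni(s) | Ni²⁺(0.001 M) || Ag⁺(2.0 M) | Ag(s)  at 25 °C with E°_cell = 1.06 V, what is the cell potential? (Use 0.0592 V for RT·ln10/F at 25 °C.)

1.17 V

Balancing electrons gives n = 2; the reaction quotient is Q = [Ni²⁺]/[Ag⁺]^2 = 2.5 × 10^-4.
At 25 °C, E = E° − (0.0592/n) log Q = 1.06 − (0.0592/2)(-3.602) = 1.060 + 0.107 = 1.167 V.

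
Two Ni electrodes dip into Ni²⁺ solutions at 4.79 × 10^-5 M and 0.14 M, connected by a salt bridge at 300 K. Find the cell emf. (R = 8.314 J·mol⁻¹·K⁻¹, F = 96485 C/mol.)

Both half-cells are Ni²⁺/Ni, so E°_cell = 0. The concentrated side is the cathode; the cell reaction moves Ni²⁺ from high to low concentration with n = 2.
Q = [Ni²⁺]_dilute/[Ni²⁺]_conc = 4.79 × 10^-5/0.14 = 3.42 × 10^-4.
E = 0 − (RT/nF) ln Q = −((8.314×300)/(2×96485))(-7.980) = 0.1031 V.

0.10 V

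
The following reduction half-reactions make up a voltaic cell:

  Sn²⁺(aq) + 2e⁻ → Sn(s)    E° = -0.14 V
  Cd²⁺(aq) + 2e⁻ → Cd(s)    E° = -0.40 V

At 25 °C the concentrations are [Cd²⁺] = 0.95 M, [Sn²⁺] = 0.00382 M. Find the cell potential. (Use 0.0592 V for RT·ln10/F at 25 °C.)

0.189 V

The Sn²⁺/Sn couple has the higher reduction potential and acts as the cathode, so E°_cell = -0.14 − (-0.40) = 0.26 V.
Balancing electrons gives n = 2; the reaction quotient is Q = [Cd²⁺]/[Sn²⁺] = 249.
At 25 °C, E = E° − (0.0592/n) log Q = 0.26 − (0.0592/2)(2.396) = 0.260 − 0.071 = 0.189 V.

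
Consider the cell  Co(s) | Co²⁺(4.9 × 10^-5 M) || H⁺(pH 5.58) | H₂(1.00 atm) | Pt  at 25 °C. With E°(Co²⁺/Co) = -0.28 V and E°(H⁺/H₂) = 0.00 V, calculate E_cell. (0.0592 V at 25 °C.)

0.077 V

The hydrogen couple is the cathode, so E°_cell = 0.28 V; n = 2.
[H⁺] = 10^(−5.58) = 2.6 × 10^-6 M, and Q = [Co²⁺]·P(H₂) / [H⁺]^2 = 7.08 × 10^6.
E = E° − (0.0592/2) log Q = 0.28 − (0.0592/2)(6.850) = 0.077 V.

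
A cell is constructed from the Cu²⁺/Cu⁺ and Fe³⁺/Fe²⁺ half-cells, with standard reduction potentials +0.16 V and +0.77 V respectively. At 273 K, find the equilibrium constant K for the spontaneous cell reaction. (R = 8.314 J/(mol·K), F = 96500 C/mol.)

E°_cell = +0.77 − (+0.16) = 0.61 V, with n = 1 electron transferred.
At equilibrium E = 0, so the Nernst equation gives ln K = nFE°/RT = (1)(96500)(0.61)/((8.314)(273)) = 25.93.
K = e^25.93 = 1.8 × 10^11.

1.8 × 10^11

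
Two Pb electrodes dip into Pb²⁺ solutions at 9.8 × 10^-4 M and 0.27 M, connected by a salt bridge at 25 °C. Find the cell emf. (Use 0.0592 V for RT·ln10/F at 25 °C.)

0.072 V

Both half-cells are Pb²⁺/Pb, so E°_cell = 0. The concentrated side is the cathode; the cell reaction moves Pb²⁺ from high to low concentration with n = 2.
Q = [Pb²⁺]_dilute/[Pb²⁺]_conc = 9.8 × 10^-4/0.27 = 0.00363.
E = 0 − (0.0592/2) log Q = −(0.0592/2)(-2.440) = 0.0722 V.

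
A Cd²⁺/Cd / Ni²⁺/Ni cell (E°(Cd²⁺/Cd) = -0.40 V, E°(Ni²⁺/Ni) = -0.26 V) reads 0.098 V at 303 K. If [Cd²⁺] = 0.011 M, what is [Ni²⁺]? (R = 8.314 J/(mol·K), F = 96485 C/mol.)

From the Nernst equation, ln Q = nF(E° − E)/RT = 2×96485×(0.14 − 0.098)/(8.314×303) = 3.217, so Q = 25.0.
With Q = [Cd²⁺]/[Ni²⁺] and the known concentrations, [Ni²⁺] in the denominator gives [Ni²⁺] = 4.4 × 10^-4 M.

4.4 × 10^-4 M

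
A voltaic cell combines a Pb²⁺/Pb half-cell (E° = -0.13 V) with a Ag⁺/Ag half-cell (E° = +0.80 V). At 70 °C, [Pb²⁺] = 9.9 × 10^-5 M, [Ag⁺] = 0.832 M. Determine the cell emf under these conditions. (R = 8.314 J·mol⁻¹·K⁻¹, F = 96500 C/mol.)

The Ag⁺/Ag couple has the higher reduction potential and acts as the cathode, so E°_cell = +0.80 − (-0.13) = 0.93 V.
Balancing electrons gives n = 2; the reaction quotient is Q = [Pb²⁺]/[Ag⁺]^2 = 1.43 × 10^-4.
E = E° − (RT/nF) ln Q = 0.93 − (8.314×343)/(2×96500) × (-8.853) = 0.930 + 0.131 = 1.061 V.

1.06 V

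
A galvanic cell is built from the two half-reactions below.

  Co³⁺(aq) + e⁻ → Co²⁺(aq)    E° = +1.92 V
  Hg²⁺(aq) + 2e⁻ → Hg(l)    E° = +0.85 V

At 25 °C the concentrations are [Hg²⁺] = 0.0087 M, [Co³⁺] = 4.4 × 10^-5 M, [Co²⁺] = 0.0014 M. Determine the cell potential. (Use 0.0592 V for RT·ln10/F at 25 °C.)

The Co³⁺/Co²⁺ couple has the higher reduction potential and acts as the cathode, so E°_cell = +1.92 − (+0.85) = 1.07 V.
Balancing electrons gives n = 2; the reaction quotient is Q = [Hg²⁺]·[Co²⁺]^2/[Co³⁺]^2 = 8.81.
At 25 °C, E = E° − (0.0592/n) log Q = 1.07 − (0.0592/2)(0.945) = 1.070 − 0.028 = 1.042 V.

1.04 V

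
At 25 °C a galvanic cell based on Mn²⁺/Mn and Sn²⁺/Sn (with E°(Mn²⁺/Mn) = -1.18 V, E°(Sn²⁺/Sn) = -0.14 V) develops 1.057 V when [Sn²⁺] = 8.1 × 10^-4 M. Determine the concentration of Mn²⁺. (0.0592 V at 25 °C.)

From the Nernst equation, log Q = n(E° − E)/0.0592 = 2(1.04 − 1.057)/0.0592 = -0.574, so Q = 0.266.
With Q = [Mn²⁺]/[Sn²⁺] and the known concentrations, [Mn²⁺] in the numerator gives [Mn²⁺] = 2.2 × 10^-4 M.

2.2 × 10^-4 M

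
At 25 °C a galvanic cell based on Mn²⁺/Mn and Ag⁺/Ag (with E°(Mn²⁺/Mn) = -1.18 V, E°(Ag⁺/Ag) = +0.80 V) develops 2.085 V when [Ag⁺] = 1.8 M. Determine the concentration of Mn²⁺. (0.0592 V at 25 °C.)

9.2 × 10^-4 M

From the Nernst equation, log Q = n(E° − E)/0.0592 = 2(1.98 − 2.085)/0.0592 = -3.547, so Q = 2.84 × 10^-4.
With Q = [Mn²⁺]/[Ag⁺]^2 and the known concentrations, [Mn²⁺] in the numerator gives [Mn²⁺] = 9.2 × 10^-4 M.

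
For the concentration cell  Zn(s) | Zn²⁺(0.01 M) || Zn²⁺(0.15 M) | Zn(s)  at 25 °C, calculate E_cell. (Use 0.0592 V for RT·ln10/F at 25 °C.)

Both half-cells are Zn²⁺/Zn, so E°_cell = 0. The concentrated side is the cathode; the cell reaction moves Zn²⁺ from high to low concentration with n = 2.
Q = [Zn²⁺]_dilute/[Zn²⁺]_conc = 0.01/0.15 = 0.0667.
E = 0 − (0.0592/2) log Q = −(0.0592/2)(-1.176) = 0.0348 V.

0.035 V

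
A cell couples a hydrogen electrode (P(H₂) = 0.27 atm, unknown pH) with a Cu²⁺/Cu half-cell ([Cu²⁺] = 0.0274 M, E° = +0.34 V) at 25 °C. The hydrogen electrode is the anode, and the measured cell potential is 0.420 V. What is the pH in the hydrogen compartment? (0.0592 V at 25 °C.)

E°_cell = 0.34 V and n = 2.
log Q = n(E° − E)/0.0592 = 2×(0.34 − 0.420)/0.0592 = -2.703.
With Q = [H⁺]^2 / ([Cu²⁺]·P(H₂)), solving for [H⁺] gives log[H⁺] = -2.417, so pH = 2.42.

pH = 2.42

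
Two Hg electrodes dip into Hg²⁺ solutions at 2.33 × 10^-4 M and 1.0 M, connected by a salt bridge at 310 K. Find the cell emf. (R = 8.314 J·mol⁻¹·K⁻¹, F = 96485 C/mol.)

0.11 V

Both half-cells are Hg²⁺/Hg, so E°_cell = 0. The concentrated side is the cathode; the cell reaction moves Hg²⁺ from high to low concentration with n = 2.
Q = [Hg²⁺]_dilute/[Hg²⁺]_conc = 2.33 × 10^-4/1.0 = 2.33 × 10^-4.
E = 0 − (RT/nF) ln Q = −((8.314×310)/(2×96485))(-8.364) = 0.1117 V.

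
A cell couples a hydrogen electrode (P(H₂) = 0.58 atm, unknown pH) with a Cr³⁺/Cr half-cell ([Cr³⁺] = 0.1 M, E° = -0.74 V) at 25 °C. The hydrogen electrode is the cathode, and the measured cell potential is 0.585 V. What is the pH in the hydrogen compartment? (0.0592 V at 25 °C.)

pH = 3.07

E°_cell = 0.74 V and n = 6.
log Q = n(E° − E)/0.0592 = 6×(0.74 − 0.585)/0.0592 = 15.709.
With Q = [Cr³⁺]^2·P(H₂)^3 / [H⁺]^6, solving for [H⁺] gives log[H⁺] = -3.070, so pH = 3.07.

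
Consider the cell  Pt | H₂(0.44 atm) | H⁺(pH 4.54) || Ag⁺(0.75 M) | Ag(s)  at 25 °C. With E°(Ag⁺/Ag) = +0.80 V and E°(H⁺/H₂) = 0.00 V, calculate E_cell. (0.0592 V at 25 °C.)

1.05 V

The Ag⁺/Ag couple is the cathode, so E°_cell = 0.80 V; n = 2.
[H⁺] = 10^(−4.54) = 2.9 × 10^-5 M, and Q = [H⁺]^2 / ([Ag⁺]^2·P(H₂)) = 3.36 × 10^-9.
E = E° − (0.0592/2) log Q = 0.80 − (0.0592/2)(-8.474) = 1.051 V.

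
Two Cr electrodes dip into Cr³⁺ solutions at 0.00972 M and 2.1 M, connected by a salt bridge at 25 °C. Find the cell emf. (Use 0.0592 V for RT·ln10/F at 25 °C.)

Both half-cells are Cr³⁺/Cr, so E°_cell = 0. The concentrated side is the cathode; the cell reaction moves Cr³⁺ from high to low concentration with n = 3.
Q = [Cr³⁺]_dilute/[Cr³⁺]_conc = 0.00972/2.1 = 0.00463.
E = 0 − (0.0592/3) log Q = −(0.0592/3)(-2.335) = 0.0461 V.

0.046 V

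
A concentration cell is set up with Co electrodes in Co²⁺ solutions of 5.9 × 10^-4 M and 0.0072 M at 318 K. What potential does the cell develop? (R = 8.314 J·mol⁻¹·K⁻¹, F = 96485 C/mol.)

0.034 V

Both half-cells are Co²⁺/Co, so E°_cell = 0. The concentrated side is the cathode; the cell reaction moves Co²⁺ from high to low concentration with n = 2.
Q = [Co²⁺]_dilute/[Co²⁺]_conc = 5.9 × 10^-4/0.0072 = 0.0819.
E = 0 − (RT/nF) ln Q = −((8.314×318)/(2×96485))(-2.502) = 0.0343 V.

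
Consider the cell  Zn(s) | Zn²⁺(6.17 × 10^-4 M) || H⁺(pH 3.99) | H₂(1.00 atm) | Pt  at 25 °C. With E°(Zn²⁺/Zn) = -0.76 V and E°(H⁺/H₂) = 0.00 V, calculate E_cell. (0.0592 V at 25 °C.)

0.62 V

The hydrogen couple is the cathode, so E°_cell = 0.76 V; n = 2.
[H⁺] = 10^(−3.99) = 1 × 10^-4 M, and Q = [Zn²⁺]·P(H₂) / [H⁺]^2 = 5.89 × 10^4.
E = E° − (0.0592/2) log Q = 0.76 − (0.0592/2)(4.770) = 0.619 V.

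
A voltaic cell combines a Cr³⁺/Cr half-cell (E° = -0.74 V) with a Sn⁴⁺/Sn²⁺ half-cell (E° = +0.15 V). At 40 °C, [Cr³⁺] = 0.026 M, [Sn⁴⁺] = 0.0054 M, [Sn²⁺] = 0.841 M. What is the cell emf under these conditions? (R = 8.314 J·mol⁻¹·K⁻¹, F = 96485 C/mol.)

The Sn⁴⁺/Sn²⁺ couple has the higher reduction potential and acts as the cathode, so E°_cell = +0.15 − (-0.74) = 0.89 V.
Balancing electrons gives n = 6; the reaction quotient is Q = [Cr³⁺]^2·[Sn²⁺]^3/[Sn⁴⁺]^3 = 2550.
E = E° − (RT/nF) ln Q = 0.89 − (8.314×313)/(6×96485) × (7.845) = 0.890 − 0.035 = 0.855 V.

0.855 V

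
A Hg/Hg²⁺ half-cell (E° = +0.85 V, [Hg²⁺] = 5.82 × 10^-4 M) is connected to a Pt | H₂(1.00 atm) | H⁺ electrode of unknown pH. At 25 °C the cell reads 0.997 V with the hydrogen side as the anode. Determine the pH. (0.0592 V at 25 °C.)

E°_cell = 0.85 V and n = 2.
log Q = n(E° − E)/0.0592 = 2×(0.85 − 0.997)/0.0592 = -4.966.
With Q = [H⁺]^2 / ([Hg²⁺]·P(H₂)), solving for [H⁺] gives log[H⁺] = -4.101, so pH = 4.10.

pH = 4.10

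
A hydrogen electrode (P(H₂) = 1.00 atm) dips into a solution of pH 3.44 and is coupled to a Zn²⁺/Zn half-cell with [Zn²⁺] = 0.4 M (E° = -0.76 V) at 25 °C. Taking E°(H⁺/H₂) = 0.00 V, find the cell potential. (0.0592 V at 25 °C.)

0.57 V

The hydrogen couple is the cathode, so E°_cell = 0.76 V; n = 2.
[H⁺] = 10^(−3.44) = 3.6 × 10^-4 M, and Q = [Zn²⁺]·P(H₂) / [H⁺]^2 = 3.03 × 10^6.
E = E° − (0.0592/2) log Q = 0.76 − (0.0592/2)(6.482) = 0.568 V.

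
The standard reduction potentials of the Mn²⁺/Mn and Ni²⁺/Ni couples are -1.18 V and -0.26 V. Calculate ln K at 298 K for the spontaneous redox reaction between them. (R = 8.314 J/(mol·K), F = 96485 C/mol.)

ln K = 71.7

E°_cell = -0.26 − (-1.18) = 0.92 V, with n = 2 electrons transferred.
At equilibrium E = 0, so the Nernst equation gives ln K = nFE°/RT = (2)(96485)(0.92)/((8.314)(298)) = 71.66.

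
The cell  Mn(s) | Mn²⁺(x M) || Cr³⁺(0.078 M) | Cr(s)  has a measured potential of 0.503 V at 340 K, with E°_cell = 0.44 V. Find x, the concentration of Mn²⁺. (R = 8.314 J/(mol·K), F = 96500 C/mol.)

0.0025 M

From the Nernst equation, ln Q = nF(E° − E)/RT = 6×96500×(0.44 − 0.503)/(8.314×340) = -12.904, so Q = 2.49 × 10^-6.
With Q = [Mn²⁺]^3/[Cr³⁺]^2 and the known concentrations, [Mn²⁺]^3 in the numerator gives [Mn²⁺] = 0.0025 M.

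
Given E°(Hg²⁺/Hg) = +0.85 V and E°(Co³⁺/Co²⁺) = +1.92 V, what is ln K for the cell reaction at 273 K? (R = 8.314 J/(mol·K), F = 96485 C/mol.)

E°_cell = +1.92 − (+0.85) = 1.07 V, with n = 2 electrons transferred.
At equilibrium E = 0, so the Nernst equation gives ln K = nFE°/RT = (2)(96485)(1.07)/((8.314)(273)) = 90.97.

ln K = 91.0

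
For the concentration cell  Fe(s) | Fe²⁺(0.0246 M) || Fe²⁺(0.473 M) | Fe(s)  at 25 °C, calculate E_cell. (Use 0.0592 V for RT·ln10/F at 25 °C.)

0.038 V

Both half-cells are Fe²⁺/Fe, so E°_cell = 0. The concentrated side is the cathode; the cell reaction moves Fe²⁺ from high to low concentration with n = 2.
Q = [Fe²⁺]_dilute/[Fe²⁺]_conc = 0.0246/0.473 = 0.0520.
E = 0 − (0.0592/2) log Q = −(0.0592/2)(-1.284) = 0.0380 V.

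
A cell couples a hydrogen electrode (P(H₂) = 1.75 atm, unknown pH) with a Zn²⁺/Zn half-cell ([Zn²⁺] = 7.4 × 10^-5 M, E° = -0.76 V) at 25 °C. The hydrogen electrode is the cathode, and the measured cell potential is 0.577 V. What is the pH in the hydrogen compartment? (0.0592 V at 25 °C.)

pH = 5.04

E°_cell = 0.76 V and n = 2.
log Q = n(E° − E)/0.0592 = 2×(0.76 − 0.577)/0.0592 = 6.182.
With Q = [Zn²⁺]·P(H₂) / [H⁺]^2, solving for [H⁺] gives log[H⁺] = -5.035, so pH = 5.04.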